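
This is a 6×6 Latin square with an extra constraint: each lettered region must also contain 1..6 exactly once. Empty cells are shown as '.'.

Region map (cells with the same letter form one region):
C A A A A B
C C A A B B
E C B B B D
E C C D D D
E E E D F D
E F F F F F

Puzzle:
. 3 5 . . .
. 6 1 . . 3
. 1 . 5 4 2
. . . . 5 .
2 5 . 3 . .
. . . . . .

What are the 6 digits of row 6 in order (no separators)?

R1C1 = 4 (sole candidate).
R2C1 = 5 (sole candidate).
R2C5 = 2 (sole candidate).
R3C3 = 6 (sole candidate).
R4C2 = 2 (sole candidate).
R4C3 = 3 (sole candidate).
R5C3 = 4 (sole candidate).
R6C2 = 4: row 6 has {}; col 2 has {1,2,3,5,6}; region has {} → only 4 remains.
R6C3 = 2: row 6 has {4}; col 3 has {1,3,4,5,6}; region has {4} → only 2 remains.
R1C5 = 6 (sole candidate).
R1C6 = 1 (sole candidate).
R2C4 = 4 (sole candidate).
R3C1 = 3 (sole candidate).
R5C5 = 1 (sole candidate).
R5C6 = 6 (sole candidate).
R6C4 = 6: row 6 has {2,4}; col 4 has {3,4,5}; region has {1,2,4} → only 6 remains.
R6C5 = 3: row 6 has {2,4,6}; col 5 has {1,2,4,5,6}; region has {1,2,4,6} → only 3 remains.
R6C6 = 5: row 6 has {2,3,4,6}; col 6 has {1,2,3,6}; region has {1,2,3,4,6} → only 5 remains.
R1C4 = 2 (sole candidate).
R4C4 = 1 (sole candidate).
R4C6 = 4 (sole candidate).
R6C1 = 1: row 6 has {2,3,4,5,6}; col 1 has {2,3,4,5}; region has {2,3,4,5} → only 1 remains.

142635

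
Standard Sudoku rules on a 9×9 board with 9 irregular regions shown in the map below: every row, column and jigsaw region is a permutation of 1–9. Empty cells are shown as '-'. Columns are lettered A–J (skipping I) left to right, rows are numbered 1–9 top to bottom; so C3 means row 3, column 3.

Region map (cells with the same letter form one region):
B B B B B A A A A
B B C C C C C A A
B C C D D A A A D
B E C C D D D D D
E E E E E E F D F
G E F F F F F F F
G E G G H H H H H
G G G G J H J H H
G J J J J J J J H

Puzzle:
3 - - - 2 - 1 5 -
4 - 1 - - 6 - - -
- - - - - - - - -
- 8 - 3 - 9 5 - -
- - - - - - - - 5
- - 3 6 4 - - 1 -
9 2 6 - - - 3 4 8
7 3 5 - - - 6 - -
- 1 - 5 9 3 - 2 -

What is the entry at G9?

4

D7 = 1: row 7 has {2,3,4,6,8,9}; col 4 has {3,5,6}; region has {3,5,6,7,9} → only 1 remains.
E8 = 8: row 8 has {3,5,6,7}; col 5 has {2,4,9}; region has {1,2,3,5,6,9} → only 8 remains.
H8 = 9: row 8 has {3,5,6,7,8}; col 8 has {1,2,4,5}; region has {3,4,8} → only 9 remains.
A9 = 8: row 9 has {1,2,3,5,9}; col 1 has {3,4,7,9}; region has {1,3,5,6,7,9} → only 8 remains.
A6 = 2: row 6 has {1,3,4,6}; col 1 has {3,4,7,8,9}; region has {1,3,5,6,7,8,9} → only 2 remains.
D8 = 4: row 8 has {3,5,6,7,8,9}; col 4 has {1,3,5,6}; region has {1,2,3,5,6,7,8,9} → only 4 remains.
G5 = 2: in row 5, 2 can only go here (every other open cell in that row sees a 2).
H5 = 8: in row 5, 8 can only go here (every other open cell in that row sees an 8).
E5 = 3: in row 5, 3 can only go here (every other open cell in that row sees a 3).
B6 = 5: in row 6, 5 can only go here (every other open cell in that row sees a 5).
E2 = 5: in row 2, 5 can only go here (every other open cell in that row sees a 5).
E7 = 7: row 7 has {1,2,3,4,6,8,9}; col 5 has {2,3,4,5,8,9}; region has {3,4,8,9} → only 7 remains.
F7 = 5: row 7 has {1,2,3,4,6,7,8,9}; col 6 has {3,6,9}; region has {3,4,7,8,9} → only 5 remains.
J9 = 6: row 9 has {1,2,3,5,8,9}; col 9 has {5,8}; region has {3,4,5,7,8,9} → only 6 remains.
B1 = 6: in row 1, 6 can only go here (every other open cell in that row sees a 6).
A4 = 1: row 4 has {3,5,8,9}; col 1 has {2,3,4,7,8,9}; region has {2,3,4,6} → only 1 remains.
E4 = 6: row 4 has {1,3,5,8,9}; col 5 has {2,3,4,5,7,8,9}; region has {5,8,9} → only 6 remains.
H4 = 7: row 4 has {1,3,5,6,8,9}; col 8 has {1,2,4,5,8,9}; region has {5,6,8,9} → only 7 remains.
A5 = 6: row 5 has {2,3,5,8}; col 1 has {1,2,3,4,7,8,9}; region has {2,3,5,8} → only 6 remains.
H2 = 3: row 2 has {1,4,5,6}; col 8 has {1,2,4,5,7,8,9}; region has {1,5} → only 3 remains.
A3 = 5: row 3 has {}; col 1 has {1,2,3,4,6,7,8,9}; region has {1,2,3,4,6} → only 5 remains.
D3 = 2: row 3 has {5}; col 4 has {1,3,4,5,6}; region has {5,6,7,8,9} → only 2 remains.
E3 = 1: row 3 has {2,5}; col 5 has {2,3,4,5,6,7,8,9}; region has {2,5,6,7,8,9} → only 1 remains.
H3 = 6: row 3 has {1,2,5}; col 8 has {1,2,3,4,5,7,8,9}; region has {1,3,5} → only 6 remains.
J4 = 4: row 4 has {1,3,5,6,7,8,9}; col 9 has {5,6,8}; region has {1,2,5,6,7,8,9} → only 4 remains.
J3 = 3: row 3 has {1,2,5,6}; col 9 has {4,5,6,8}; region has {1,2,4,5,6,7,8,9} → only 3 remains.
C4 = 2: row 4 has {1,3,4,5,6,7,8,9}; col 3 has {1,3,5,6}; region has {1,3,5,6} → only 2 remains.
F1 = 4: in row 1, 4 can only go here (every other open cell in that row sees a 4).
J2 = 2: in row 2, 2 can only go here (every other open cell in that row sees a 2).
J8 = 1: row 8 has {3,4,5,6,7,8,9}; col 9 has {2,3,4,5,6,8}; region has {3,4,5,6,7,8,9} → only 1 remains.
F8 = 2: row 8 has {1,3,4,5,6,7,8,9}; col 6 has {3,4,5,6,9}; region has {1,3,4,5,6,7,8,9} → only 2 remains.
F5 = 1: in row 5, 1 can only go here (every other open cell in that row sees a 1).
G9 = 4: in column 7, 4 can only go here (every other open cell in that column sees a 4).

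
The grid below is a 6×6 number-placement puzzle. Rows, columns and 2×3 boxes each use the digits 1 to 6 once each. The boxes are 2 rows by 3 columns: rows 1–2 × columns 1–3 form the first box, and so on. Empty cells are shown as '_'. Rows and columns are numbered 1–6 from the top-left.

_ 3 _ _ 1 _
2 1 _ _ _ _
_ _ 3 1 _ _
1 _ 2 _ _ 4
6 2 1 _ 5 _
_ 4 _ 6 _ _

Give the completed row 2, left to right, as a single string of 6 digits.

r5c6 = 3: row 5 has {1,2,5,6}; col 6 has {4}; box has {5,6} → only 3 remains.
r6c3 = 5: row 6 has {4,6}; col 3 has {1,2,3}; box has {1,2,4,6} → only 5 remains.
r6c5 = 2: row 6 has {4,5,6}; col 5 has {1,5}; box has {3,5,6} → only 2 remains.
r6c6 = 1: row 6 has {2,4,5,6}; col 6 has {3,4}; box has {2,3,5,6} → only 1 remains.
r3c5 = 6: row 3 has {1,3}; col 5 has {1,2,5}; box has {1,4} → only 6 remains.
r4c5 = 3: row 4 has {1,2,4}; col 5 has {1,2,5,6}; box has {1,4,6} → only 3 remains.
r5c4 = 4: row 5 has {1,2,3,5,6}; col 4 has {1,6}; box has {1,2,3,5,6} → only 4 remains.
r6c1 = 3: row 6 has {1,2,4,5,6}; col 1 has {1,2,6}; box has {1,2,4,5,6} → only 3 remains.
r2c5 = 4: row 2 has {1,2}; col 5 has {1,2,3,5,6}; box has {1} → only 4 remains.
r3c2 = 5: row 3 has {1,3,6}; col 2 has {1,2,3,4}; box has {1,2,3} → only 5 remains.
r3c6 = 2: row 3 has {1,3,5,6}; col 6 has {1,3,4}; box has {1,3,4,6} → only 2 remains.
r4c2 = 6: row 4 has {1,2,3,4}; col 2 has {1,2,3,4,5}; box has {1,2,3,5} → only 6 remains.
r4c4 = 5: row 4 has {1,2,3,4,6}; col 4 has {1,4,6}; box has {1,2,3,4,6} → only 5 remains.
r1c4 = 2: row 1 has {1,3}; col 4 has {1,4,5,6}; box has {1,4} → only 2 remains.
r2c3 = 6: row 2 has {1,2,4}; col 3 has {1,2,3,5}; box has {1,2,3} → only 6 remains.
r2c4 = 3: row 2 has {1,2,4,6}; col 4 has {1,2,4,5,6}; box has {1,2,4} → only 3 remains.
r2c6 = 5: row 2 has {1,2,3,4,6}; col 6 has {1,2,3,4}; box has {1,2,3,4} → only 5 remains.

216345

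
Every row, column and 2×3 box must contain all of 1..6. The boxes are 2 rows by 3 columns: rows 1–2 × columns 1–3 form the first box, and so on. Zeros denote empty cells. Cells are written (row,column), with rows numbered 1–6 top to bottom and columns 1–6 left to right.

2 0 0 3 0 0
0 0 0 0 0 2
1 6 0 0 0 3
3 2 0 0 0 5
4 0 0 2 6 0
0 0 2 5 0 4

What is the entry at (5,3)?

(3,4) = 4 (sole candidate).
(3,5) = 2 (sole candidate).
(4,3) = 4 (sole candidate).
(4,5) = 1 (sole candidate).
(5,6) = 1 (sole candidate).
(6,1) = 6 (sole candidate).
(6,5) = 3 (sole candidate).
(1,6) = 6 (sole candidate).
(2,1) = 5 (sole candidate).
(2,4) = 1 (sole candidate).
(2,5) = 4 (sole candidate).
(3,3) = 5 (sole candidate).
(4,4) = 6 (sole candidate).
(5,3) = 3: row 5 has {1,2,4,6}; col 3 has {2,4,5}; box has {2,4,6} → only 3 remains.

3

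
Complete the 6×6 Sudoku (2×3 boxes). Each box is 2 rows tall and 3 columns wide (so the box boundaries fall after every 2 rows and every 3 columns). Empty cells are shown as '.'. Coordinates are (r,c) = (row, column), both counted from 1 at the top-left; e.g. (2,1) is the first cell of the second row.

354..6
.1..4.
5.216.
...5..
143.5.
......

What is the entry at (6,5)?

(1,4) = 2: row 1 has {3,4,5,6}; col 4 has {1,5}; box has {4,6} → only 2 remains.
(1,5) = 1: row 1 has {2,3,4,5,6}; col 5 has {4,5,6}; box has {2,4,6} → only 1 remains.
(2,3) = 6: row 2 has {1,4}; col 3 has {2,3,4}; box has {1,3,4,5} → only 6 remains.
(2,4) = 3: row 2 has {1,4,6}; col 4 has {1,2,5}; box has {1,2,4,6} → only 3 remains.
(2,6) = 5: row 2 has {1,3,4,6}; col 6 has {6}; box has {1,2,3,4,6} → only 5 remains.
(3,2) = 3: row 3 has {1,2,5,6}; col 2 has {1,4,5}; box has {2,5} → only 3 remains.
(3,6) = 4: row 3 has {1,2,3,5,6}; col 6 has {5,6}; box has {1,5,6} → only 4 remains.
(4,2) = 6: row 4 has {5}; col 2 has {1,3,4,5}; box has {2,3,5} → only 6 remains.
(4,3) = 1: row 4 has {5,6}; col 3 has {2,3,4,6}; box has {2,3,5,6} → only 1 remains.
(5,4) = 6: row 5 has {1,3,4,5}; col 4 has {1,2,3,5}; box has {5} → only 6 remains.
(5,6) = 2: row 5 has {1,3,4,5,6}; col 6 has {4,5,6}; box has {5,6} → only 2 remains.
(6,2) = 2: row 6 has {}; col 2 has {1,3,4,5,6}; box has {1,3,4} → only 2 remains.
(6,3) = 5: row 6 has {2}; col 3 has {1,2,3,4,6}; box has {1,2,3,4} → only 5 remains.
(6,4) = 4: row 6 has {2,5}; col 4 has {1,2,3,5,6}; box has {2,5,6} → only 4 remains.
(6,5) = 3: row 6 has {2,4,5}; col 5 has {1,4,5,6}; box has {2,4,5,6} → only 3 remains.

3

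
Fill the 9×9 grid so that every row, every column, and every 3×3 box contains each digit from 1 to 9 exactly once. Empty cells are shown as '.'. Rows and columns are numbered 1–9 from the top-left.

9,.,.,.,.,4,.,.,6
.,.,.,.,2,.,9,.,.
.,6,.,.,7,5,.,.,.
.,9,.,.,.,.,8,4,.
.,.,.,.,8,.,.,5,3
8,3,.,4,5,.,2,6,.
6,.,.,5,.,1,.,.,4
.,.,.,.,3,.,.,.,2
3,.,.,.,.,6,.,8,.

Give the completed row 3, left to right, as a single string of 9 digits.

R1C5 = 1 (sole candidate).
R4C5 = 6 (sole candidate).
R7C5 = 9 (sole candidate).
R9C5 = 4 (sole candidate).
R2C4 = 6 (hidden single in row 2).
R3C4 = 9: in row 3, 9 can only go here (every other open cell in that row sees a 9).
R5C3 = 6 (hidden single in row 5).
R5C6 = 9 (hidden single in row 5).
R6C6 = 7 (sole candidate).
R8C6 = 8 (sole candidate).
R2C6 = 3 (sole candidate).
R4C6 = 2 (sole candidate).
R5C4 = 1 (sole candidate).
R5C7 = 7 (sole candidate).
R6C3 = 1 (sole candidate).
R6C9 = 9 (sole candidate).
R7C7 = 3 (sole candidate).
R7C8 = 7 (sole candidate).
R8C4 = 7 (sole candidate).
R9C4 = 2 (sole candidate).
R1C4 = 8 (sole candidate).
R1C7 = 5 (sole candidate).
R2C8 = 1 (sole candidate).
R3C7 = 4: row 3 has {5,6,7,9}; col 7 has {2,3,5,7,8,9}; box has {1,5,6,9} → only 4 remains.
R3C9 = 8: row 3 has {4,5,6,7,9}; col 9 has {2,3,4,6,9}; box has {1,4,5,6,9} → only 8 remains.
R4C4 = 3 (sole candidate).
R4C9 = 1 (sole candidate).
R8C8 = 9 (sole candidate).
R9C7 = 1 (sole candidate).
R9C9 = 5 (sole candidate).
R2C9 = 7 (sole candidate).
R8C7 = 6 (sole candidate).
R9C2 = 7 (sole candidate).
R9C3 = 9 (sole candidate).
R1C2 = 2 (sole candidate).
R1C8 = 3 (sole candidate).
R3C1 = 1: row 3 has {4,5,6,7,8,9}; col 1 has {3,6,8,9}; box has {2,6,9} → only 1 remains.
R3C3 = 3: row 3 has {1,4,5,6,7,8,9}; col 3 has {1,6,9}; box has {1,2,6,9} → only 3 remains.
R3C8 = 2: row 3 has {1,3,4,5,6,7,8,9}; col 8 has {1,3,4,5,6,7,8,9}; box has {1,3,4,5,6,7,8,9} → only 2 remains.

163975428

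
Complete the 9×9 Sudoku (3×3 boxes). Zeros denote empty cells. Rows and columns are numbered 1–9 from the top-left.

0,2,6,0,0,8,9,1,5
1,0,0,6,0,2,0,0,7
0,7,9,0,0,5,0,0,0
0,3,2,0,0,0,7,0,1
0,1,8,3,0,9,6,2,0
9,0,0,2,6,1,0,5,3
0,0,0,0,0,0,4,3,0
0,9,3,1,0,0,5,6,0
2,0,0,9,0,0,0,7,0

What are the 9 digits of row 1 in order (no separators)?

426738915

row 3, column 4 = 4: row 3 has {5,7,9}; col 4 has {1,2,3,6,9}; box has {2,5,6,8} → only 4 remains.
row 3, column 8 = 8: row 3 has {4,5,7,9}; col 8 has {1,2,3,5,6,7}; box has {1,5,7,9} → only 8 remains.
row 4, column 6 = 4: row 4 has {1,2,3,7}; col 6 has {1,2,5,8,9}; box has {1,2,3,6,9} → only 4 remains.
row 4, column 8 = 9: row 4 has {1,2,3,4,7}; col 8 has {1,2,3,5,6,7,8}; box has {1,2,3,5,6,7} → only 9 remains.
row 5, column 9 = 4: row 5 has {1,2,3,6,8,9}; col 9 has {1,3,5,7}; box has {1,2,3,5,6,7,9} → only 4 remains.
row 6, column 2 = 4: row 6 has {1,2,3,5,6,9}; col 2 has {1,2,3,7,9}; box has {1,2,3,8,9} → only 4 remains.
row 6, column 3 = 7: row 6 has {1,2,3,4,5,6,9}; col 3 has {2,3,6,8,9}; box has {1,2,3,4,8,9} → only 7 remains.
row 6, column 7 = 8: row 6 has {1,2,3,4,5,6,7,9}; col 7 has {4,5,6,7,9}; box has {1,2,3,4,5,6,7,9} → only 8 remains.
row 8, column 6 = 7: row 8 has {1,3,5,6,9}; col 6 has {1,2,4,5,8,9}; box has {1,9} → only 7 remains.
row 9, column 7 = 1: row 9 has {2,7,9}; col 7 has {4,5,6,7,8,9}; box has {3,4,5,6,7} → only 1 remains.
row 9, column 9 = 8: row 9 has {1,2,7,9}; col 9 has {1,3,4,5,7}; box has {1,3,4,5,6,7} → only 8 remains.
row 1, column 4 = 7: row 1 has {1,2,5,6,8,9}; col 4 has {1,2,3,4,6,9}; box has {2,4,5,6,8} → only 7 remains.
row 1, column 5 = 3: row 1 has {1,2,5,6,7,8,9}; col 5 has {6}; box has {2,4,5,6,7,8} → only 3 remains.
row 2, column 5 = 9: row 2 has {1,2,6,7}; col 5 has {3,6}; box has {2,3,4,5,6,7,8} → only 9 remains.
row 2, column 7 = 3: row 2 has {1,2,6,7,9}; col 7 has {1,4,5,6,7,8,9}; box has {1,5,7,8,9} → only 3 remains.
row 2, column 8 = 4: row 2 has {1,2,3,6,7,9}; col 8 has {1,2,3,5,6,7,8,9}; box has {1,3,5,7,8,9} → only 4 remains.
row 3, column 1 = 3: row 3 has {4,5,7,8,9}; col 1 has {1,2,9}; box has {1,2,6,7,9} → only 3 remains.
row 3, column 5 = 1: row 3 has {3,4,5,7,8,9}; col 5 has {3,6,9}; box has {2,3,4,5,6,7,8,9} → only 1 remains.
row 3, column 7 = 2: row 3 has {1,3,4,5,7,8,9}; col 7 has {1,3,4,5,6,7,8,9}; box has {1,3,4,5,7,8,9} → only 2 remains.
row 3, column 9 = 6: row 3 has {1,2,3,4,5,7,8,9}; col 9 has {1,3,4,5,7,8}; box has {1,2,3,4,5,7,8,9} → only 6 remains.
row 5, column 1 = 5: row 5 has {1,2,3,4,6,8,9}; col 1 has {1,2,3,9}; box has {1,2,3,4,7,8,9} → only 5 remains.
row 5, column 5 = 7: row 5 has {1,2,3,4,5,6,8,9}; col 5 has {1,3,6,9}; box has {1,2,3,4,6,9} → only 7 remains.
row 7, column 6 = 6: row 7 has {3,4}; col 6 has {1,2,4,5,7,8,9}; box has {1,7,9} → only 6 remains.
row 8, column 9 = 2: row 8 has {1,3,5,6,7,9}; col 9 has {1,3,4,5,6,7,8}; box has {1,3,4,5,6,7,8} → only 2 remains.
row 9, column 6 = 3: row 9 has {1,2,7,8,9}; col 6 has {1,2,4,5,6,7,8,9}; box has {1,6,7,9} → only 3 remains.
row 1, column 1 = 4: row 1 has {1,2,3,5,6,7,8,9}; col 1 has {1,2,3,5,9}; box has {1,2,3,6,7,9} → only 4 remains.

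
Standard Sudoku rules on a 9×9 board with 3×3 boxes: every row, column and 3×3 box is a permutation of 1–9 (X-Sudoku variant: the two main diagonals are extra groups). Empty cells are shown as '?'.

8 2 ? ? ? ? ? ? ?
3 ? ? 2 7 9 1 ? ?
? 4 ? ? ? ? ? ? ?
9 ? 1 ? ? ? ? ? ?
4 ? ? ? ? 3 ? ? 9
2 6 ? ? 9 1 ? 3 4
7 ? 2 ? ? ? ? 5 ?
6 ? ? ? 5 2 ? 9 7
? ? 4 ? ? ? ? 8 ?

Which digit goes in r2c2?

5

r2c2 = 5: row 2 has {1,2,3,7,9}; col 2 has {2,4,6}; box has {2,3,4,8}; main diagonal has {1,8,9} → only 5 remains.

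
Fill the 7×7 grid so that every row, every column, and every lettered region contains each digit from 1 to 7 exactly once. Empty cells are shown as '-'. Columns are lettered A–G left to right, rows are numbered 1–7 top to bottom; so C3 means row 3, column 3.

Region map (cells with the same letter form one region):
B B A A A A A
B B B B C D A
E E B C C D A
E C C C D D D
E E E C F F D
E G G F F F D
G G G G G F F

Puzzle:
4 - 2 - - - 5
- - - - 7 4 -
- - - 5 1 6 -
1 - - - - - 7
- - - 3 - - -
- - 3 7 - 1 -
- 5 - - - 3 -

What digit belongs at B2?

F1 = 7 (sole candidate).
C3 = 7 (sole candidate).
G6 = 2 (sole candidate).
F4 = 5 (sole candidate).
F5 = 2 (sole candidate).
G5 = 1 (sole candidate).
E4 = 3 (sole candidate).
E1 = 6 (sole candidate).
G2 = 3 (sole candidate).
G3 = 4 (sole candidate).
G7 = 6 (sole candidate).
D1 = 1 (sole candidate).
B1 = 3 (sole candidate).
B3 = 2 (sole candidate).
A3 = 3 (sole candidate).
D4 = 2 (hidden single in row 4).
D2 = 6 (sole candidate).
D7 = 4 (sole candidate).
E7 = 2 (sole candidate).
B2 = 1: row 2 has {3,4,6,7}; col 2 has {2,3,5}; region has {3,4,6,7} → only 1 remains.

1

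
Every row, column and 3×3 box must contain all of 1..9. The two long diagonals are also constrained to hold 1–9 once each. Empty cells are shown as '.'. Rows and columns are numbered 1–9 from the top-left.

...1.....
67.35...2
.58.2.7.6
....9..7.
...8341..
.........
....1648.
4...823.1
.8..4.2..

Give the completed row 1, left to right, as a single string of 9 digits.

R3C6 = 9: row 3 has {2,5,6,7,8}; col 6 has {2,4,6}; box has {1,2,3,5} → only 9 remains.
R2C6 = 8: row 2 has {2,3,5,6,7}; col 6 has {2,4,6,9}; box has {1,2,3,5,9} → only 8 remains.
R2C7 = 9: row 2 has {2,3,5,6,7,8}; col 7 has {1,2,3,4,7}; box has {2,6,7} → only 9 remains.
R3C4 = 4: row 3 has {2,5,6,7,8,9}; col 4 has {1,3,8}; box has {1,2,3,5,8,9} → only 4 remains.
R1C6 = 7: row 1 has {1}; col 6 has {2,4,6,8,9}; box has {1,2,3,4,5,8,9} → only 7 remains.
R1C5 = 6: row 1 has {1,7}; col 5 has {1,2,3,4,5,8,9}; box has {1,2,3,4,5,7,8,9} → only 6 remains.
R6C5 = 7: row 6 has {}; col 5 has {1,2,3,4,5,6,8,9}; box has {3,4,8,9} → only 7 remains.
R9C6 = 3: in column 6, 3 can only go here (every other open cell in that column sees a 3).
R7C9 = 7: in column 9, 7 can only go here (every other open cell in that column sees a 7).
R5C1 = 7: in column 1, 7 can only go here (every other open cell in that column sees a 7).
R6C6 = 1: in main diagonal, 1 can only go here (every other open cell in that diagonal sees a 1).
R4C6 = 5: row 4 has {7,9}; col 6 has {1,2,3,4,6,7,8,9}; box has {1,3,4,7,8,9}; anti-diagonal has {3,7} → only 5 remains.
R4C2 = 1: in column 2, 1 can only go here (every other open cell in that column sees a 1).
R1C9 = 8: in anti-diagonal, 8 can only go here (every other open cell in that diagonal sees an 8).
R1C7 = 5: row 1 has {1,6,7,8}; col 7 has {1,2,3,4,7,9}; box has {2,6,7,8,9} → only 5 remains.
R2C8 = 4: in anti-diagonal, 4 can only go here (every other open cell in that diagonal sees a 4).
R1C8 = 3: row 1 has {1,5,6,7,8}; col 8 has {4,7,8}; box has {2,4,5,6,7,8,9} → only 3 remains.
R2C3 = 1: row 2 has {2,3,4,5,6,7,8,9}; col 3 has {8}; box has {5,6,7,8} → only 1 remains.
R3C1 = 3: row 3 has {2,4,5,6,7,8,9}; col 1 has {4,6,7}; box has {1,5,6,7,8} → only 3 remains.
R3C8 = 1: row 3 has {2,3,4,5,6,7,8,9}; col 8 has {3,4,7,8}; box has {2,3,4,5,6,7,8,9} → only 1 remains.
R7C2 = 3: in row 7, 3 can only go here (every other open cell in that row sees a 3).
R9C1 = 1: in row 9, 1 can only go here (every other open cell in that row sees a 1).
Singles propagation stalls; R1C1 is still open with candidates {2,9}.
  Try R1C1 = 2: this forces R4C1=8, R4C4=6; then R4C7 has no candidate left — contradiction.
So R1C1 = 9.
R9C9 = 5 (sole candidate).
R5C9 = 9 (sole candidate).
R8C8 = 6 (sole candidate).
R9C8 = 9 (sole candidate).
R4C4 = 2 (sole candidate).
R6C4 = 6 (sole candidate).
R6C7 = 8 (sole candidate).
R8C2 = 9 (sole candidate).
R9C4 = 7 (sole candidate).
R4C1 = 8 (sole candidate).
R4C7 = 6 (sole candidate).
R7C3 = 2 (sole candidate).
R8C4 = 5 (sole candidate).
R9C3 = 6 (sole candidate).
R1C3 = 4: row 1 has {1,3,5,6,7,8,9}; col 3 has {1,2,6,8}; box has {1,3,5,6,7,8,9} → only 4 remains.
R4C3 = 3 (sole candidate).
R4C9 = 4 (sole candidate).
R5C3 = 5 (sole candidate).
R5C8 = 2 (sole candidate).
R6C1 = 2 (sole candidate).
R6C2 = 4 (sole candidate).
R6C3 = 9 (sole candidate).
R6C8 = 5 (sole candidate).
R6C9 = 3 (sole candidate).
R7C1 = 5 (sole candidate).
R7C4 = 9 (sole candidate).
R8C3 = 7 (sole candidate).
R1C2 = 2: row 1 has {1,3,4,5,6,7,8,9}; col 2 has {1,3,4,5,7,8,9}; box has {1,3,4,5,6,7,8,9} → only 2 remains.

924167538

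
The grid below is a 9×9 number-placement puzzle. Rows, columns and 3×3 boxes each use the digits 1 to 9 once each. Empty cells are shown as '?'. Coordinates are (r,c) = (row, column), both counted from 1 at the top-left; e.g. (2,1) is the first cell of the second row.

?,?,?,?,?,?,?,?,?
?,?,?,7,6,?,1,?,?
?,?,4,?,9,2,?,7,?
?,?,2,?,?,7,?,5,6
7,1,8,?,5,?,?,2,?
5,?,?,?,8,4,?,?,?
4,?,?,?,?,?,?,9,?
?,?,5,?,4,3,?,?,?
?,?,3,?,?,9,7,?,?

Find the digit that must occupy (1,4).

4

(2,3) = 9: row 2 has {1,6,7}; col 3 has {2,3,4,5,8}; box has {4} → only 9 remains.
(5,6) = 6: row 5 has {1,2,5,7,8}; col 6 has {2,3,4,7,9}; box has {4,5,7,8} → only 6 remains.
(6,3) = 6: row 6 has {4,5,8}; col 3 has {2,3,4,5,8,9}; box has {1,2,5,7,8} → only 6 remains.
(4,7) = 8: in row 4, 8 can only go here (every other open cell in that row sees an 8).
(4,2) = 4: in row 4, 4 can only go here (every other open cell in that row sees a 4).
(6,4) = 2: in row 6, 2 can only go here (every other open cell in that row sees a 2).
(6,9) = 7: in row 6, 7 can only go here (every other open cell in that row sees a 7).
(6,8) = 1: in row 6, 1 can only go here (every other open cell in that row sees a 1).
(8,2) = 7: in row 8, 7 can only go here (every other open cell in that row sees a 7).
(7,3) = 1: row 7 has {4,9}; col 3 has {2,3,4,5,6,8,9}; box has {3,4,5,7} → only 1 remains.
(1,3) = 7: row 1 has {}; col 3 has {1,2,3,4,5,6,8,9}; box has {4,9} → only 7 remains.
(7,5) = 7: in row 7, 7 can only go here (every other open cell in that row sees a 7).
(8,1) = 9: in row 8, 9 can only go here (every other open cell in that row sees a 9).
(4,1) = 3: row 4 has {2,4,5,6,7,8}; col 1 has {4,5,7,9}; box has {1,2,4,5,6,7,8} → only 3 remains.
(4,5) = 1: row 4 has {2,3,4,5,6,7,8}; col 5 has {4,5,6,7,8,9}; box has {2,4,5,6,7,8} → only 1 remains.
(6,2) = 9: row 6 has {1,2,4,5,6,7,8}; col 2 has {1,4,7}; box has {1,2,3,4,5,6,7,8} → only 9 remains.
(6,7) = 3: row 6 has {1,2,4,5,6,7,8,9}; col 7 has {1,7,8}; box has {1,2,5,6,7,8} → only 3 remains.
(9,5) = 2: row 9 has {3,7,9}; col 5 has {1,4,5,6,7,8,9}; box has {3,4,7,9} → only 2 remains.
(1,5) = 3: row 1 has {7}; col 5 has {1,2,4,5,6,7,8,9}; box has {2,6,7,9} → only 3 remains.
(4,4) = 9: row 4 has {1,2,3,4,5,6,7,8}; col 4 has {2,7}; box has {1,2,4,5,6,7,8} → only 9 remains.
(5,4) = 3: row 5 has {1,2,5,6,7,8}; col 4 has {2,7,9}; box has {1,2,4,5,6,7,8,9} → only 3 remains.
(7,9) = 3: in row 7, 3 can only go here (every other open cell in that row sees a 3).
(3,2) = 3: in row 3, 3 can only go here (every other open cell in that row sees a 3).
(2,8) = 3: in row 2, 3 can only go here (every other open cell in that row sees a 3).
(2,9) = 4: in row 2, 4 can only go here (every other open cell in that row sees a 4).
(5,9) = 9: row 5 has {1,2,3,5,6,7,8}; col 9 has {3,4,6,7}; box has {1,2,3,5,6,7,8} → only 9 remains.
(5,7) = 4: row 5 has {1,2,3,5,6,7,8,9}; col 7 has {1,3,7,8}; box has {1,2,3,5,6,7,8,9} → only 4 remains.
(1,4) = 4: in row 1, 4 can only go here (every other open cell in that row sees a 4).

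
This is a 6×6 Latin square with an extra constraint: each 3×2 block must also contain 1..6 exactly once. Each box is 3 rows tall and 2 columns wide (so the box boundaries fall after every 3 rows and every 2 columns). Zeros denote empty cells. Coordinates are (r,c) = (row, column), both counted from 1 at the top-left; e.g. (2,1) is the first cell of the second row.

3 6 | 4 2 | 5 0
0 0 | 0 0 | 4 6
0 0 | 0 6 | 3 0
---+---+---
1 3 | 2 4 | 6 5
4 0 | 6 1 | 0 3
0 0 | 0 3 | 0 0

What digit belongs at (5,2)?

5

(1,6) = 1: row 1 has {2,3,4,5,6}; col 6 has {3,5,6}; box has {3,4,5,6} → only 1 remains.
(2,4) = 5: row 2 has {4,6}; col 4 has {1,2,3,4,6}; box has {2,4,6} → only 5 remains.
(3,3) = 1: row 3 has {3,6}; col 3 has {2,4,6}; box has {2,4,5,6} → only 1 remains.
(3,6) = 2: row 3 has {1,3,6}; col 6 has {1,3,5,6}; box has {1,3,4,5,6} → only 2 remains.
(5,5) = 2: row 5 has {1,3,4,6}; col 5 has {3,4,5,6}; box has {3,5,6} → only 2 remains.
(6,3) = 5: row 6 has {3}; col 3 has {1,2,4,6}; box has {1,2,3,4,6} → only 5 remains.
(6,5) = 1: row 6 has {3,5}; col 5 has {2,3,4,5,6}; box has {2,3,5,6} → only 1 remains.
(6,6) = 4: row 6 has {1,3,5}; col 6 has {1,2,3,5,6}; box has {1,2,3,5,6} → only 4 remains.
(2,1) = 2: row 2 has {4,5,6}; col 1 has {1,3,4}; box has {3,6} → only 2 remains.
(2,2) = 1: row 2 has {2,4,5,6}; col 2 has {3,6}; box has {2,3,6} → only 1 remains.
(2,3) = 3: row 2 has {1,2,4,5,6}; col 3 has {1,2,4,5,6}; box has {1,2,4,5,6} → only 3 remains.
(3,1) = 5: row 3 has {1,2,3,6}; col 1 has {1,2,3,4}; box has {1,2,3,6} → only 5 remains.
(3,2) = 4: row 3 has {1,2,3,5,6}; col 2 has {1,3,6}; box has {1,2,3,5,6} → only 4 remains.
(5,2) = 5: row 5 has {1,2,3,4,6}; col 2 has {1,3,4,6}; box has {1,3,4} → only 5 remains.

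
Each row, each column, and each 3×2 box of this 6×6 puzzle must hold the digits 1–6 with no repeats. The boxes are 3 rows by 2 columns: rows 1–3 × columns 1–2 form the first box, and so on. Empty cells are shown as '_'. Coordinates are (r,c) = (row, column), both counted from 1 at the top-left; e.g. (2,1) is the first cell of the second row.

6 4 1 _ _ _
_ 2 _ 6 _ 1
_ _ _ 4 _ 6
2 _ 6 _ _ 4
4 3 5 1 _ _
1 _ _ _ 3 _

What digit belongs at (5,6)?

(2,3) = 3: row 2 has {1,2,6}; col 3 has {1,5,6}; box has {1,4,6} → only 3 remains.
(3,3) = 2: row 3 has {4,6}; col 3 has {1,3,5,6}; box has {1,3,4,6} → only 2 remains.
(3,5) = 5: row 3 has {2,4,6}; col 5 has {3}; box has {1,6} → only 5 remains.
(4,2) = 5: row 4 has {2,4,6}; col 2 has {2,3,4}; box has {1,2,3,4} → only 5 remains.
(4,4) = 3: row 4 has {2,4,5,6}; col 4 has {1,4,6}; box has {1,5,6} → only 3 remains.
(4,5) = 1: row 4 has {2,3,4,5,6}; col 5 has {3,5}; box has {3,4} → only 1 remains.
(5,6) = 2: row 5 has {1,3,4,5}; col 6 has {1,4,6}; box has {1,3,4} → only 2 remains.

2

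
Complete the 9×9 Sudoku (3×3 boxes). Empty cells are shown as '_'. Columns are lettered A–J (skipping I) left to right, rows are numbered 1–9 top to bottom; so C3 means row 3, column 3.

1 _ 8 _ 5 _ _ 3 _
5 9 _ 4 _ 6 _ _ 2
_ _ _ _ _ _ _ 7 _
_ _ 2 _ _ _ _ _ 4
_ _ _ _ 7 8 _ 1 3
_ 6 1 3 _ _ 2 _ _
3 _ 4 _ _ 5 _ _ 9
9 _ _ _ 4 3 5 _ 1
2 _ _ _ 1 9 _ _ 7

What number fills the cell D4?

5

J1 = 6 (sole candidate).
H2 = 8 (sole candidate).
J3 = 5 (sole candidate).
F4 = 1 (sole candidate).
A5 = 4 (sole candidate).
B5 = 5 (sole candidate).
C5 = 9 (sole candidate).
G5 = 6 (sole candidate).
E6 = 9 (sole candidate).
F6 = 4 (sole candidate).
H6 = 5 (sole candidate).
J6 = 8 (sole candidate).
G7 = 8 (sole candidate).
B9 = 8 (sole candidate).
D9 = 6 (sole candidate).
H9 = 4 (sole candidate).
E2 = 3 (sole candidate).
G2 = 1 (sole candidate).
A3 = 6 (sole candidate).
C3 = 3 (sole candidate).
F3 = 2 (sole candidate).
D4 = 5: row 4 has {1,2,4}; col 4 has {3,4,6}; box has {1,3,4,7,8,9} → only 5 remains.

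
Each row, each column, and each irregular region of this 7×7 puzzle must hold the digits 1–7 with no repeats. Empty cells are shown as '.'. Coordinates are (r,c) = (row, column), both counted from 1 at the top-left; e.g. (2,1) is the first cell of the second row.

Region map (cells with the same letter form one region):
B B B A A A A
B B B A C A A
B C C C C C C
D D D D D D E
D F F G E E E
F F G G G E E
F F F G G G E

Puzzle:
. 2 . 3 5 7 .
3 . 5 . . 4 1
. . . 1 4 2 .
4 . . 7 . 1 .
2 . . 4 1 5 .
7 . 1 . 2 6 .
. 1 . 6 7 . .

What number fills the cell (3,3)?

7

(1,7) = 6: row 1 has {2,3,5,7}; col 7 has {1}; region has {1,3,4,5,7} → only 6 remains.
(2,4) = 2: row 2 has {1,3,4,5}; col 4 has {1,3,4,6,7}; region has {1,3,4,5,6,7} → only 2 remains.
(2,5) = 6: row 2 has {1,2,3,4,5}; col 5 has {1,2,4,5,7}; region has {1,2,4} → only 6 remains.
(3,1) = 6: row 3 has {1,2,4}; col 1 has {2,3,4,7}; region has {2,3,5} → only 6 remains.
(4,5) = 3: row 4 has {1,4,7}; col 5 has {1,2,4,5,6,7}; region has {1,2,4,7} → only 3 remains.
(4,7) = 2: row 4 has {1,3,4,7}; col 7 has {1,6}; region has {1,5,6} → only 2 remains.
(6,4) = 5: row 6 has {1,2,6,7}; col 4 has {1,2,3,4,6,7}; region has {1,2,4,6,7} → only 5 remains.
(7,1) = 5: row 7 has {1,6,7}; col 1 has {2,3,4,6,7}; region has {1,7} → only 5 remains.
(7,6) = 3: row 7 has {1,5,6,7}; col 6 has {1,2,4,5,6,7}; region has {1,2,4,5,6,7} → only 3 remains.
(7,7) = 4: row 7 has {1,3,5,6,7}; col 7 has {1,2,6}; region has {1,2,5,6} → only 4 remains.
(1,1) = 1: row 1 has {2,3,5,6,7}; col 1 has {2,3,4,5,6,7}; region has {2,3,5,6} → only 1 remains.
(1,3) = 4: row 1 has {1,2,3,5,6,7}; col 3 has {1,5}; region has {1,2,3,5,6} → only 4 remains.
(2,2) = 7: row 2 has {1,2,3,4,5,6}; col 2 has {1,2}; region has {1,2,3,4,5,6} → only 7 remains.
(4,3) = 6: row 4 has {1,2,3,4,7}; col 3 has {1,4,5}; region has {1,2,3,4,7} → only 6 remains.
(5,3) = 3: row 5 has {1,2,4,5}; col 3 has {1,4,5,6}; region has {1,5,7} → only 3 remains.
(5,7) = 7: row 5 has {1,2,3,4,5}; col 7 has {1,2,4,6}; region has {1,2,4,5,6} → only 7 remains.
(6,2) = 4: row 6 has {1,2,5,6,7}; col 2 has {1,2,7}; region has {1,3,5,7} → only 4 remains.
(6,7) = 3: row 6 has {1,2,4,5,6,7}; col 7 has {1,2,4,6,7}; region has {1,2,4,5,6,7} → only 3 remains.
(7,3) = 2: row 7 has {1,3,4,5,6,7}; col 3 has {1,3,4,5,6}; region has {1,3,4,5,7} → only 2 remains.
(3,3) = 7: row 3 has {1,2,4,6}; col 3 has {1,2,3,4,5,6}; region has {1,2,4,6} → only 7 remains.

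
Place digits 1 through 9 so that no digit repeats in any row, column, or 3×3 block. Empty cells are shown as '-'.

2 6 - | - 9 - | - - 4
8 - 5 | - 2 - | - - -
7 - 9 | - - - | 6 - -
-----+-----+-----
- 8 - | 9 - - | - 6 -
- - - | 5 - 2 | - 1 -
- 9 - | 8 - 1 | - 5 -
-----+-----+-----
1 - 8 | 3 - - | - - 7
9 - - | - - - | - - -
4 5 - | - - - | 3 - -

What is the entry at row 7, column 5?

row 7, column 2 = 2 (sole candidate).
row 4, column 3 = 1 (hidden single in row 4).
row 4, column 1 = 5 (hidden single in row 4).
row 1, column 3 = 3 (sole candidate).
row 8, column 2 = 3 (hidden single in row 8).
row 5, column 2 = 7 (hidden single in column 2).
row 6, column 3 = 2 (hidden single in column 3).
row 6, column 9 = 3 (sole candidate).
row 4, column 9 = 2 (sole candidate).
row 6, column 1 = 6 (sole candidate).
row 5, column 1 = 3 (sole candidate).
row 5, column 3 = 4 (sole candidate).
row 5, column 5 = 6 (sole candidate).
row 3, column 8 = 2 (hidden single in row 3).
row 7, column 6 = 6 (hidden single in row 7).
row 2, column 4 = 6 (hidden single in row 2).
row 9, column 4 = 2 (hidden single in row 9).
row 8, column 7 = 2 (hidden single in row 8).
row 9, column 6 = 9 (hidden single in column 6).
row 9, column 8 = 8 (sole candidate).
row 1, column 8 = 7 (sole candidate).
row 8, column 8 = 4 (sole candidate).
row 1, column 4 = 1 (sole candidate).
row 3, column 4 = 4 (sole candidate).
row 7, column 8 = 9 (sole candidate).
row 8, column 4 = 7 (sole candidate).
row 9, column 5 = 1 (sole candidate).
row 9, column 9 = 6 (sole candidate).
row 2, column 8 = 3 (sole candidate).
row 3, column 2 = 1 (sole candidate).
row 7, column 7 = 5 (sole candidate).
row 8, column 3 = 6 (sole candidate).
row 8, column 9 = 1 (sole candidate).
row 9, column 3 = 7 (sole candidate).
row 1, column 7 = 8 (sole candidate).
row 2, column 2 = 4 (sole candidate).
row 2, column 6 = 7 (sole candidate).
row 2, column 9 = 9 (sole candidate).
row 3, column 9 = 5 (sole candidate).
row 5, column 7 = 9 (sole candidate).
row 5, column 9 = 8 (sole candidate).
row 7, column 5 = 4: row 7 has {1,2,3,5,6,7,8,9}; col 5 has {1,2,6,9}; box has {1,2,3,6,7,9} → only 4 remains.

4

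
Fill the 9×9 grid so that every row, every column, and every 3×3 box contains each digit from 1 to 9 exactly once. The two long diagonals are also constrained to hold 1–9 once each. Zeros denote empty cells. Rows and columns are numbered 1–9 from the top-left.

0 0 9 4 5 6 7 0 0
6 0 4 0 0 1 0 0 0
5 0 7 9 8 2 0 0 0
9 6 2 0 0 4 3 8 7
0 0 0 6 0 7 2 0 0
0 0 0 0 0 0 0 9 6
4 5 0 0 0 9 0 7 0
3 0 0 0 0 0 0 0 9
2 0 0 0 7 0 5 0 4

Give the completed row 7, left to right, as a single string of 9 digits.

r2c5 = 3 (sole candidate).
r2c8 = 5 (sole candidate).
r4c5 = 1 (sole candidate).
r5c5 = 9 (sole candidate).
r6c5 = 2 (sole candidate).
r7c5 = 6: row 7 has {4,5,7,9}; col 5 has {1,2,3,5,7,8,9}; box has {7,9} → only 6 remains.
r8c5 = 4 (sole candidate).
r2c4 = 7 (sole candidate).
r4c4 = 5 (sole candidate).
r2c7 = 9 (hidden single in row 2).
r3c8 = 4 (hidden single in row 3).
r5c8 = 1 (sole candidate).
r5c9 = 5 (sole candidate).
r6c7 = 4 (sole candidate).
r5c1 = 8 (sole candidate).
r5c3 = 3 (sole candidate).
r1c1 = 1 (sole candidate).
r3c2 = 3 (sole candidate).
r3c9 = 1 (sole candidate).
r5c2 = 4 (sole candidate).
r6c1 = 7 (sole candidate).
r6c2 = 1 (sole candidate).
r6c3 = 5 (sole candidate).
r7c7 = 8: row 7 has {4,5,6,7,9}; col 7 has {2,3,4,5,7,9}; box has {4,5,7,9}; main diagonal has {1,4,5,7,9} → only 8 remains.
r2c2 = 2 (sole candidate).
r2c9 = 8 (sole candidate).
r3c7 = 6 (sole candidate).
r6c6 = 3 (sole candidate).
r7c3 = 1: row 7 has {4,5,6,7,8,9}; col 3 has {2,3,4,5,7,9}; box has {2,3,4,5}; anti-diagonal has {2,4,5,6,9} → only 1 remains.
r8c7 = 1 (sole candidate).
r8c8 = 6 (sole candidate).
r9c6 = 8 (sole candidate).
r9c8 = 3 (sole candidate).
r1c2 = 8 (sole candidate).
r1c8 = 2 (sole candidate).
r1c9 = 3 (sole candidate).
r6c4 = 8 (sole candidate).
r7c9 = 2: row 7 has {1,4,5,6,7,8,9}; col 9 has {1,3,4,5,6,7,8,9}; box has {1,3,4,5,6,7,8,9} → only 2 remains.
r8c2 = 7 (sole candidate).
r8c3 = 8 (sole candidate).
r8c4 = 2 (sole candidate).
r8c6 = 5 (sole candidate).
r9c2 = 9 (sole candidate).
r9c3 = 6 (sole candidate).
r9c4 = 1 (sole candidate).
r7c4 = 3: row 7 has {1,2,4,5,6,7,8,9}; col 4 has {1,2,4,5,6,7,8,9}; box has {1,2,4,5,6,7,8,9} → only 3 remains.

451369872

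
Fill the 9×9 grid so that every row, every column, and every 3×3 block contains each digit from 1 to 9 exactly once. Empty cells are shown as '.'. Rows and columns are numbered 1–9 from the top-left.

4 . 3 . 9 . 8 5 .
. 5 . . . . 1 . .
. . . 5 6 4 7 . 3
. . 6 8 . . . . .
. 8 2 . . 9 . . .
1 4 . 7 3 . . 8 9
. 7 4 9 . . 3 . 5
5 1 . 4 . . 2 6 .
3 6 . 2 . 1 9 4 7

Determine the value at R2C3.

7

R1C2 = 2: row 1 has {3,4,5,8,9}; col 2 has {1,4,5,6,7,8}; box has {3,4,5} → only 2 remains.
R1C4 = 1: row 1 has {2,3,4,5,8,9}; col 4 has {2,4,5,7,8,9}; box has {4,5,6,9} → only 1 remains.
R1C6 = 7: row 1 has {1,2,3,4,5,8,9}; col 6 has {1,4,9}; box has {1,4,5,6,9} → only 7 remains.
R1C9 = 6: row 1 has {1,2,3,4,5,7,8,9}; col 9 has {3,5,7,9}; box has {1,3,5,7,8} → only 6 remains.
R2C4 = 3: row 2 has {1,5}; col 4 has {1,2,4,5,7,8,9}; box has {1,4,5,6,7,9} → only 3 remains.
R3C2 = 9: row 3 has {3,4,5,6,7}; col 2 has {1,2,4,5,6,7,8}; box has {2,3,4,5} → only 9 remains.
R3C8 = 2: row 3 has {3,4,5,6,7,9}; col 8 has {4,5,6,8}; box has {1,3,5,6,7,8} → only 2 remains.
R4C2 = 3: row 4 has {6,8}; col 2 has {1,2,4,5,6,7,8,9}; box has {1,2,4,6,8} → only 3 remains.
R5C1 = 7: row 5 has {2,8,9}; col 1 has {1,3,4,5}; box has {1,2,3,4,6,8} → only 7 remains.
R5C4 = 6: row 5 has {2,7,8,9}; col 4 has {1,2,3,4,5,7,8,9}; box has {3,7,8,9} → only 6 remains.
R6C3 = 5: row 6 has {1,3,4,7,8,9}; col 3 has {2,3,4,6}; box has {1,2,3,4,6,7,8} → only 5 remains.
R6C6 = 2: row 6 has {1,3,4,5,7,8,9}; col 6 has {1,4,7,9}; box has {3,6,7,8,9} → only 2 remains.
R6C7 = 6: row 6 has {1,2,3,4,5,7,8,9}; col 7 has {1,2,3,7,8,9}; box has {8,9} → only 6 remains.
R7C5 = 8: row 7 has {3,4,5,7,9}; col 5 has {3,6,9}; box has {1,2,4,9} → only 8 remains.
R7C6 = 6: row 7 has {3,4,5,7,8,9}; col 6 has {1,2,4,7,9}; box has {1,2,4,8,9} → only 6 remains.
R7C8 = 1: row 7 has {3,4,5,6,7,8,9}; col 8 has {2,4,5,6,8}; box has {2,3,4,5,6,7,9} → only 1 remains.
R8C5 = 7: row 8 has {1,2,4,5,6}; col 5 has {3,6,8,9}; box has {1,2,4,6,8,9} → only 7 remains.
R8C6 = 3: row 8 has {1,2,4,5,6,7}; col 6 has {1,2,4,6,7,9}; box has {1,2,4,6,7,8,9} → only 3 remains.
R8C9 = 8: row 8 has {1,2,3,4,5,6,7}; col 9 has {3,5,6,7,9}; box has {1,2,3,4,5,6,7,9} → only 8 remains.
R9C3 = 8: row 9 has {1,2,3,4,6,7,9}; col 3 has {2,3,4,5,6}; box has {1,3,4,5,6,7} → only 8 remains.
R9C5 = 5: row 9 has {1,2,3,4,6,7,8,9}; col 5 has {3,6,7,8,9}; box has {1,2,3,4,6,7,8,9} → only 5 remains.
R2C3 = 7: row 2 has {1,3,5}; col 3 has {2,3,4,5,6,8}; box has {2,3,4,5,9} → only 7 remains.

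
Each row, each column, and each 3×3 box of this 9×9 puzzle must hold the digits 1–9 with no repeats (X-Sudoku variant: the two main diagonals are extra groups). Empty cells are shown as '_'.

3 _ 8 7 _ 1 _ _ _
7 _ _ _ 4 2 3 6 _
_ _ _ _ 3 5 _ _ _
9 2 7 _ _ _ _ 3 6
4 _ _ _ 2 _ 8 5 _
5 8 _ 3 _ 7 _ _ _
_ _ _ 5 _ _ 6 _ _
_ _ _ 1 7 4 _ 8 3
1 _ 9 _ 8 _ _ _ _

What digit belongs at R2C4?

8

R4C4 = 4: row 4 has {2,3,6,7,9}; col 4 has {1,3,5,7}; box has {2,3,7}; main diagonal has {2,3,6,7,8} → only 4 remains.
R4C6 = 8: row 4 has {2,3,4,6,7,9}; col 6 has {1,2,4,5,7}; box has {2,3,4,7}; anti-diagonal has {1,2,3,6} → only 8 remains.
R4C7 = 1: row 4 has {2,3,4,6,7,8,9}; col 7 has {3,6,8}; box has {3,5,6,8} → only 1 remains.
R7C3 = 4: row 7 has {5,6}; col 3 has {7,8,9}; box has {1,9}; anti-diagonal has {1,2,3,6,8} → only 4 remains.
R7C5 = 9: row 7 has {4,5,6}; col 5 has {2,3,4,7,8}; box has {1,4,5,7,8} → only 9 remains.
R7C6 = 3: row 7 has {4,5,6,9}; col 6 has {1,2,4,5,7,8}; box has {1,4,5,7,8,9} → only 3 remains.
R8C2 = 5: row 8 has {1,3,4,7,8}; col 2 has {2,8}; box has {1,4,9}; anti-diagonal has {1,2,3,4,6,8} → only 5 remains.
R9C6 = 6: row 9 has {1,8,9}; col 6 has {1,2,3,4,5,7,8}; box has {1,3,4,5,7,8,9} → only 6 remains.
R9C9 = 5: row 9 has {1,6,8,9}; col 9 has {3,6}; box has {3,6,8}; main diagonal has {2,3,4,6,7,8} → only 5 remains.
R1C5 = 6: row 1 has {1,3,7,8}; col 5 has {2,3,4,7,8,9}; box has {1,2,3,4,5,7} → only 6 remains.
R1C9 = 9: row 1 has {1,3,6,7,8}; col 9 has {3,5,6}; box has {3,6}; anti-diagonal has {1,2,3,4,5,6,8} → only 9 remains.
R3C3 = 1: row 3 has {3,5}; col 3 has {4,7,8,9}; box has {3,7,8}; main diagonal has {2,3,4,5,6,7,8} → only 1 remains.
R3C7 = 7: row 3 has {1,3,5}; col 7 has {1,3,6,8}; box has {3,6,9}; anti-diagonal has {1,2,3,4,5,6,8,9} → only 7 remains.
R4C5 = 5: row 4 has {1,2,3,4,6,7,8,9}; col 5 has {2,3,4,6,7,8,9}; box has {2,3,4,7,8} → only 5 remains.
R5C6 = 9: row 5 has {2,4,5,8}; col 6 has {1,2,3,4,5,6,7,8}; box has {2,3,4,5,7,8} → only 9 remains.
R5C9 = 7: row 5 has {2,4,5,8,9}; col 9 has {3,5,6,9}; box has {1,3,5,6,8} → only 7 remains.
R6C3 = 6: row 6 has {3,5,7,8}; col 3 has {1,4,7,8,9}; box has {2,4,5,7,8,9} → only 6 remains.
R6C5 = 1: row 6 has {3,5,6,7,8}; col 5 has {2,3,4,5,6,7,8,9}; box has {2,3,4,5,7,8,9} → only 1 remains.
R7C2 = 7: row 7 has {3,4,5,6,9}; col 2 has {2,5,8}; box has {1,4,5,9} → only 7 remains.
R8C3 = 2: row 8 has {1,3,4,5,7,8}; col 3 has {1,4,6,7,8,9}; box has {1,4,5,7,9} → only 2 remains.
R8C7 = 9: row 8 has {1,2,3,4,5,7,8}; col 7 has {1,3,6,7,8}; box has {3,5,6,8} → only 9 remains.
R9C2 = 3: row 9 has {1,5,6,8,9}; col 2 has {2,5,7,8}; box has {1,2,4,5,7,9} → only 3 remains.
R9C4 = 2: row 9 has {1,3,5,6,8,9}; col 4 has {1,3,4,5,7}; box has {1,3,4,5,6,7,8,9} → only 2 remains.
R9C7 = 4: row 9 has {1,2,3,5,6,8,9}; col 7 has {1,3,6,7,8,9}; box has {3,5,6,8,9} → only 4 remains.
R9C8 = 7: row 9 has {1,2,3,4,5,6,8,9}; col 8 has {3,5,6,8}; box has {3,4,5,6,8,9} → only 7 remains.
R1C2 = 4: row 1 has {1,3,6,7,8,9}; col 2 has {2,3,5,7,8}; box has {1,3,7,8} → only 4 remains.
R1C8 = 2: row 1 has {1,3,4,6,7,8,9}; col 8 has {3,5,6,7,8}; box has {3,6,7,9} → only 2 remains.
R2C2 = 9: row 2 has {2,3,4,6,7}; col 2 has {2,3,4,5,7,8}; box has {1,3,4,7,8}; main diagonal has {1,2,3,4,5,6,7,8} → only 9 remains.
R2C3 = 5: row 2 has {2,3,4,6,7,9}; col 3 has {1,2,4,6,7,8,9}; box has {1,3,4,7,8,9} → only 5 remains.
R2C4 = 8: row 2 has {2,3,4,5,6,7,9}; col 4 has {1,2,3,4,5,7}; box has {1,2,3,4,5,6,7} → only 8 remains.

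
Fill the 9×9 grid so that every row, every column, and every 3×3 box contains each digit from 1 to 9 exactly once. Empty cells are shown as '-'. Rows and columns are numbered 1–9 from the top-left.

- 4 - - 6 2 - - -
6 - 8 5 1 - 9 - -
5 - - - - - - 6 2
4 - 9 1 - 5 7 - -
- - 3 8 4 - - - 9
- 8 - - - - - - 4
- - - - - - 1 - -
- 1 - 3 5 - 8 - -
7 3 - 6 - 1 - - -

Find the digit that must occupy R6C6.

R9C9 = 5 (sole candidate).
R2C2 = 2 (hidden single in row 2).
R4C2 = 6 (sole candidate).
R3C3 = 1 (hidden single in row 3).
R1C3 = 7 (sole candidate).
R1C4 = 9 (sole candidate).
R3C2 = 9 (sole candidate).
R7C2 = 5 (sole candidate).
R1C1 = 3 (sole candidate).
R1C7 = 5 (sole candidate).
R5C2 = 7 (sole candidate).
R5C6 = 6 (sole candidate).
R5C7 = 2 (sole candidate).
R9C7 = 4 (sole candidate).
R3C7 = 3 (sole candidate).
R5C1 = 1 (sole candidate).
R5C8 = 5 (sole candidate).
R6C1 = 2 (sole candidate).
R6C3 = 5 (sole candidate).
R6C4 = 7 (sole candidate).
R6C7 = 6 (sole candidate).
R8C1 = 9 (sole candidate).
R9C3 = 2 (sole candidate).
R9C8 = 9 (sole candidate).
R2C9 = 7 (sole candidate).
R3C4 = 4 (sole candidate).
R7C1 = 8 (sole candidate).
R7C4 = 2 (sole candidate).
R8C9 = 6 (sole candidate).
R9C5 = 8 (sole candidate).
R2C6 = 3 (sole candidate).
R2C8 = 4 (sole candidate).
R3C5 = 7 (sole candidate).
R3C6 = 8 (sole candidate).
R6C6 = 9: row 6 has {2,4,5,6,7,8}; col 6 has {1,2,3,5,6,8}; box has {1,4,5,6,7,8} → only 9 remains.

9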